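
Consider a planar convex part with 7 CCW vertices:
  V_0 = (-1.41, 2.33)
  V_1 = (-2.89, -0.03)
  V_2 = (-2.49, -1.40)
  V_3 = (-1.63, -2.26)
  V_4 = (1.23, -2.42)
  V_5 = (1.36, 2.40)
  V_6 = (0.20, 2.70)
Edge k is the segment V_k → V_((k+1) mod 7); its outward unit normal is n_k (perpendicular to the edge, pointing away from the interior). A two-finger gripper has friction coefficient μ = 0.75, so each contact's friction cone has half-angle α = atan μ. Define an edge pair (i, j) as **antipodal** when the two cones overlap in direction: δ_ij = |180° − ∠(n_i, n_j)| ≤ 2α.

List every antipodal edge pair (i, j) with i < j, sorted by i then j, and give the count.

α = atan 0.75 = 36.87°;  2α = 73.74°
n_0 = (-0.8472, +0.5313)
n_1 = (-0.9599, -0.2803)
n_2 = (-0.7071, -0.7071)
n_3 = (-0.0559, -0.9984)
n_4 = (+0.9996, -0.0270)
n_5 = (+0.2504, +0.9681)
n_6 = (-0.2240, +0.9746)
  (0,1): δ = 131.63°  ·
  (0,2): δ = 102.91°  ·
  (0,3): δ = 61.11°  ✓
  (0,4): δ = 30.55°  ✓
  (0,5): δ = 107.59°  ·
  (0,6): δ = 135.04°  ·
  (1,2): δ = 151.28°  ·
  (1,3): δ = 109.48°  ·
  (1,4): δ = 17.82°  ✓
  (1,5): δ = 59.22°  ✓
  (1,6): δ = 86.67°  ·
  (2,3): δ = 138.20°  ·
  (2,4): δ = 46.54°  ✓
  (2,5): δ = 30.50°  ✓
  (2,6): δ = 57.94°  ✓
  (3,4): δ = 88.34°  ·
  (3,5): δ = 11.30°  ✓
  (3,6): δ = 16.14°  ✓
  (4,5): δ = 102.96°  ·
  (4,6): δ = 75.51°  ·
  (5,6): δ = 152.56°  ·
antipodal pairs: 9

count = 9; pairs: (0,3), (0,4), (1,4), (1,5), (2,4), (2,5), (2,6), (3,5), (3,6)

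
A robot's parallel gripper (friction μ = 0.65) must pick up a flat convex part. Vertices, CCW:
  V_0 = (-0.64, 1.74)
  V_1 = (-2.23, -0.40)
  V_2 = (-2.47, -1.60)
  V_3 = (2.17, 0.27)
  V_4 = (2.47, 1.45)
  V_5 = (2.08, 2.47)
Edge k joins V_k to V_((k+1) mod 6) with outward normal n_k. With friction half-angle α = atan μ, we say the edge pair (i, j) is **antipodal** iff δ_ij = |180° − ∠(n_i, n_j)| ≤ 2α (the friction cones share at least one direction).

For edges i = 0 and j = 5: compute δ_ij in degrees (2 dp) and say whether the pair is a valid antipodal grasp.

α = atan 0.65 = 33.02°;  2α = 66.05°
edge 0: e_0 = (-1.59, -2.14);  n_0 = (-0.8027, +0.5964)
edge 5: e_5 = (-2.72, -0.73);  n_5 = (-0.2592, +0.9658)
∠(n_0, n_5) = 38.36°
δ = |180° − 38.36°| = 141.64°
141.64° > 2α = 66.05°  →  invalid

δ = 141.64°, invalid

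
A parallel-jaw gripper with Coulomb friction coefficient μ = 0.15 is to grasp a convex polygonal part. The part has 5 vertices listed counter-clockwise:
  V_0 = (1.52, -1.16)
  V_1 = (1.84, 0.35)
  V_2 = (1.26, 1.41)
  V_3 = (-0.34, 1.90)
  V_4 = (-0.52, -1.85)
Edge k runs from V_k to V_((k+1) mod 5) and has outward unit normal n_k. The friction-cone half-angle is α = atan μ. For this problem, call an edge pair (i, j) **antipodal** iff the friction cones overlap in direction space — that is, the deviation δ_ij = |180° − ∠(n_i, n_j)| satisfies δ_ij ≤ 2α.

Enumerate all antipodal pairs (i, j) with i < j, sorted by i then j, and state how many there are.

count = 1; pairs: (0,3)

α = atan 0.15 = 8.53°;  2α = 17.06°
n_0 = (+0.9783, -0.2073)
n_1 = (+0.8773, +0.4800)
n_2 = (+0.2928, +0.9562)
n_3 = (-0.9988, +0.0479)
n_4 = (+0.3204, -0.9473)
  (0,1): δ = 139.35°  ·
  (0,2): δ = 95.06°  ·
  (0,3): δ = 9.22°  ✓
  (0,4): δ = 120.65°  ·
  (1,2): δ = 135.71°  ·
  (1,3): δ = 31.43°  ·
  (1,4): δ = 80.00°  ·
  (2,3): δ = 75.72°  ·
  (2,4): δ = 35.71°  ·
  (3,4): δ = 68.56°  ·
antipodal pairs: 1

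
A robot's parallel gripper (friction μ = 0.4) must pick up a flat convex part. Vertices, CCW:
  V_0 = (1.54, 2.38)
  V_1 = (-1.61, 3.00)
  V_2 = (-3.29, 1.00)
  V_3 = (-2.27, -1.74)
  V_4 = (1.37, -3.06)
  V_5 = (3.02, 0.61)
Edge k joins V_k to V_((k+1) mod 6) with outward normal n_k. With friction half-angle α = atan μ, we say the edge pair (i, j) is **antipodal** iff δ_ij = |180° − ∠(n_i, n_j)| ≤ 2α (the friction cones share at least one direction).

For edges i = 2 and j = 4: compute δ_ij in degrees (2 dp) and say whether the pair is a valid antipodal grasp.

δ = 44.63°, invalid

α = atan 0.4 = 21.80°;  2α = 43.60°
edge 2: e_2 = (+1.02, -2.74);  n_2 = (-0.9372, -0.3489)
edge 4: e_4 = (+1.65, +3.67);  n_4 = (+0.9121, -0.4101)
∠(n_2, n_4) = 135.37°
δ = |180° − 135.37°| = 44.63°
44.63° > 2α = 43.60°  →  invalid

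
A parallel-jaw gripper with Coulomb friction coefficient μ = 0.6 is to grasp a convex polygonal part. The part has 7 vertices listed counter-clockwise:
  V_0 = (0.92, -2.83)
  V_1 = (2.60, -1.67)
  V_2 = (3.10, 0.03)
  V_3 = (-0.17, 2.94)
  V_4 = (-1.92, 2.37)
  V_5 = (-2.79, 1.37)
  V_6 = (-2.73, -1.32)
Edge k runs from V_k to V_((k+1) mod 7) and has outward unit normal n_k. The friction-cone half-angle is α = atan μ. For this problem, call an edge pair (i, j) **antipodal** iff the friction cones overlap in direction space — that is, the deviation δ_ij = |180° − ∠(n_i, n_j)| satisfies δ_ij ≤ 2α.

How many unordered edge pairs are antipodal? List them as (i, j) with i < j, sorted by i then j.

count = 9; pairs: (0,3), (0,4), (0,5), (1,3), (1,4), (1,5), (2,5), (2,6), (3,6)

α = atan 0.6 = 30.96°;  2α = 61.93°
n_0 = (+0.5682, -0.8229)
n_1 = (+0.9594, -0.2822)
n_2 = (+0.6648, +0.7470)
n_3 = (-0.3097, +0.9508)
n_4 = (-0.7544, +0.6564)
n_5 = (-0.9998, -0.0223)
n_6 = (-0.3823, -0.9240)
  (0,1): δ = 141.01°  ·
  (0,2): δ = 76.29°  ·
  (0,3): δ = 16.58°  ✓
  (0,4): δ = 14.35°  ✓
  (0,5): δ = 56.65°  ✓
  (0,6): δ = 122.90°  ·
  (1,2): δ = 115.28°  ·
  (1,3): δ = 55.57°  ✓
  (1,4): δ = 24.63°  ✓
  (1,5): δ = 17.67°  ✓
  (1,6): δ = 83.91°  ·
  (2,3): δ = 120.29°  ·
  (2,4): δ = 89.36°  ·
  (2,5): δ = 47.06°  ✓
  (2,6): δ = 19.19°  ✓
  (3,4): δ = 149.06°  ·
  (3,5): δ = 106.76°  ·
  (3,6): δ = 40.52°  ✓
  (4,5): δ = 137.70°  ·
  (4,6): δ = 71.45°  ·
  (5,6): δ = 113.75°  ·
antipodal pairs: 9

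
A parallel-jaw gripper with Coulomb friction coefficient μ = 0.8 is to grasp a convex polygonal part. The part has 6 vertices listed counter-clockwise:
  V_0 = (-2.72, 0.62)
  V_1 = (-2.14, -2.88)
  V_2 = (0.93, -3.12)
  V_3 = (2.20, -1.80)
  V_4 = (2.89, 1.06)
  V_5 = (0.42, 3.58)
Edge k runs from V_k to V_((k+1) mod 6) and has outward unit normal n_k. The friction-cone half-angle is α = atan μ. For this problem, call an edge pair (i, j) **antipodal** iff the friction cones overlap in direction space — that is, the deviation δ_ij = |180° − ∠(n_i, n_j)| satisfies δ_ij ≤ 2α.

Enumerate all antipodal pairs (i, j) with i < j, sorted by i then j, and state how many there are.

α = atan 0.8 = 38.66°;  2α = 77.32°
n_0 = (-0.9865, -0.1635)
n_1 = (-0.0779, -0.9970)
n_2 = (+0.7206, -0.6933)
n_3 = (+0.9721, -0.2345)
n_4 = (+0.7142, +0.7000)
n_5 = (-0.6859, +0.7277)
  (0,1): δ = 103.88°  ·
  (0,2): δ = 53.30°  ✓
  (0,3): δ = 22.97°  ✓
  (0,4): δ = 35.02°  ✓
  (0,5): δ = 123.90°  ·
  (1,2): δ = 129.42°  ·
  (1,3): δ = 99.09°  ·
  (1,4): δ = 41.10°  ✓
  (1,5): δ = 47.78°  ✓
  (2,3): δ = 149.67°  ·
  (2,4): δ = 91.68°  ·
  (2,5): δ = 2.80°  ✓
  (3,4): δ = 122.01°  ·
  (3,5): δ = 33.13°  ✓
  (4,5): δ = 91.12°  ·
antipodal pairs: 7

count = 7; pairs: (0,2), (0,3), (0,4), (1,4), (1,5), (2,5), (3,5)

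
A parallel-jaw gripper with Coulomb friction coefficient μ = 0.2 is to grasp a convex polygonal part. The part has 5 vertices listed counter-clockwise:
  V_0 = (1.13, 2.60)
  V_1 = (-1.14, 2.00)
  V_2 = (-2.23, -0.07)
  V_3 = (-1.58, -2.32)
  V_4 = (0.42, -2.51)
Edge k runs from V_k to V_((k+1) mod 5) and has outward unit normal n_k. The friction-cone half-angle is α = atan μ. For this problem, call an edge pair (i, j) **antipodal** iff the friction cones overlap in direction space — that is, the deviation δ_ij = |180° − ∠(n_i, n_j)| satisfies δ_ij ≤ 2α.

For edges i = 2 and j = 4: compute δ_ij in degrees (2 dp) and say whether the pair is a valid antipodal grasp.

α = atan 0.2 = 11.31°;  2α = 22.62°
edge 2: e_2 = (+0.65, -2.25);  n_2 = (-0.9607, -0.2775)
edge 4: e_4 = (+0.71, +5.11);  n_4 = (+0.9905, -0.1376)
∠(n_2, n_4) = 155.98°
δ = |180° − 155.98°| = 24.02°
24.02° > 2α = 22.62°  →  invalid

δ = 24.02°, invalid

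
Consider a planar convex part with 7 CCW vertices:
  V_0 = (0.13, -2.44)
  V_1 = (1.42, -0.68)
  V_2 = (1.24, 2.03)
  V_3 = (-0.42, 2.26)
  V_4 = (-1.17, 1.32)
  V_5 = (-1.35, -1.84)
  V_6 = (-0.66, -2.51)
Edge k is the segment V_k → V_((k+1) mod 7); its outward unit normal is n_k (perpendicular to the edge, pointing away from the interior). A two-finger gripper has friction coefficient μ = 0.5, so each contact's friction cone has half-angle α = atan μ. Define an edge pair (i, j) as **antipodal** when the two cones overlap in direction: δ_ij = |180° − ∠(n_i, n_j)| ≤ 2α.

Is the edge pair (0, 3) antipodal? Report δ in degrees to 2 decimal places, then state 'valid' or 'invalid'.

α = atan 0.5 = 26.57°;  2α = 53.13°
edge 0: e_0 = (+1.29, +1.76);  n_0 = (+0.8066, -0.5912)
edge 3: e_3 = (-0.75, -0.94);  n_3 = (-0.7817, +0.6237)
∠(n_0, n_3) = 177.65°
δ = |180° − 177.65°| = 2.35°
2.35° ≤ 2α = 53.13°  →  valid

δ = 2.35°, valid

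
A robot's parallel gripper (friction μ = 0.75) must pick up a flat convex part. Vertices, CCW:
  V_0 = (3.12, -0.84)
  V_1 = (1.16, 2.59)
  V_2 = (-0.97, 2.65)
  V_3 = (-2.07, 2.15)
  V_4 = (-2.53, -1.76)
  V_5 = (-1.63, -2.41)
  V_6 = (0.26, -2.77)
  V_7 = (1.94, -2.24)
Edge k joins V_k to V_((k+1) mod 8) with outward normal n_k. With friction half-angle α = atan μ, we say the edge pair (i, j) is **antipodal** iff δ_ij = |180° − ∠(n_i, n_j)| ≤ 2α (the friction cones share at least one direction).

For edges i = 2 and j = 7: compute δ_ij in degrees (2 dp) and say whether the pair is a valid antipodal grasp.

α = atan 0.75 = 36.87°;  2α = 73.74°
edge 2: e_2 = (-1.10, -0.50);  n_2 = (-0.4138, +0.9104)
edge 7: e_7 = (+1.18, +1.40);  n_7 = (+0.7646, -0.6445)
∠(n_2, n_7) = 154.57°
δ = |180° − 154.57°| = 25.43°
25.43° ≤ 2α = 73.74°  →  valid

δ = 25.43°, valid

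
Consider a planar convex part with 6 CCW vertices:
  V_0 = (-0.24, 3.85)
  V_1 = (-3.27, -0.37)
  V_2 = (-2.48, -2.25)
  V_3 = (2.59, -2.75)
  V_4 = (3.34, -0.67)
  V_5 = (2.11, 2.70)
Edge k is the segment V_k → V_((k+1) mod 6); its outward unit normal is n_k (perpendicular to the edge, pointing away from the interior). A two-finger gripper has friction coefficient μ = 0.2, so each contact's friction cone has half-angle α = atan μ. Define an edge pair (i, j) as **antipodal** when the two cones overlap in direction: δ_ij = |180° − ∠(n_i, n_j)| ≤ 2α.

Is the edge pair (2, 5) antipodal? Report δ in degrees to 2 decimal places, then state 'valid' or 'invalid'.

α = atan 0.2 = 11.31°;  2α = 22.62°
edge 2: e_2 = (+5.07, -0.50);  n_2 = (-0.0981, -0.9952)
edge 5: e_5 = (-2.35, +1.15);  n_5 = (+0.4396, +0.8982)
∠(n_2, n_5) = 159.56°
δ = |180° − 159.56°| = 20.44°
20.44° ≤ 2α = 22.62°  →  valid

δ = 20.44°, valid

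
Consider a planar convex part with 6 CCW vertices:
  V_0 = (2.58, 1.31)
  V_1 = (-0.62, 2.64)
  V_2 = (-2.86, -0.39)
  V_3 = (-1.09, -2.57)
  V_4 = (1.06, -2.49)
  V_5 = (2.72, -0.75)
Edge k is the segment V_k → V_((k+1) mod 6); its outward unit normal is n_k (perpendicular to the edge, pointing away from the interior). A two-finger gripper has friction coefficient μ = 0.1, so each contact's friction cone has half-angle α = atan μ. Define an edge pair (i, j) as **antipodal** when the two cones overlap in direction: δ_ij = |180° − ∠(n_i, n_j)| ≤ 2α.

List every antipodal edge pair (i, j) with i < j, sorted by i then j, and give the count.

count = 1; pairs: (1,4)

α = atan 0.1 = 5.71°;  2α = 11.42°
n_0 = (+0.3838, +0.9234)
n_1 = (-0.8041, +0.5945)
n_2 = (-0.7763, -0.6303)
n_3 = (+0.0372, -0.9993)
n_4 = (+0.7235, -0.6903)
n_5 = (+0.9977, +0.0678)
  (0,1): δ = 103.91°  ·
  (0,2): δ = 28.36°  ·
  (0,3): δ = 24.70°  ·
  (0,4): δ = 68.92°  ·
  (0,5): δ = 116.46°  ·
  (1,2): δ = 104.45°  ·
  (1,3): δ = 51.39°  ·
  (1,4): δ = 7.18°  ✓
  (1,5): δ = 40.36°  ·
  (2,3): δ = 126.94°  ·
  (2,4): δ = 82.73°  ·
  (2,5): δ = 35.19°  ·
  (3,4): δ = 135.78°  ·
  (3,5): δ = 88.24°  ·
  (4,5): δ = 132.46°  ·
antipodal pairs: 1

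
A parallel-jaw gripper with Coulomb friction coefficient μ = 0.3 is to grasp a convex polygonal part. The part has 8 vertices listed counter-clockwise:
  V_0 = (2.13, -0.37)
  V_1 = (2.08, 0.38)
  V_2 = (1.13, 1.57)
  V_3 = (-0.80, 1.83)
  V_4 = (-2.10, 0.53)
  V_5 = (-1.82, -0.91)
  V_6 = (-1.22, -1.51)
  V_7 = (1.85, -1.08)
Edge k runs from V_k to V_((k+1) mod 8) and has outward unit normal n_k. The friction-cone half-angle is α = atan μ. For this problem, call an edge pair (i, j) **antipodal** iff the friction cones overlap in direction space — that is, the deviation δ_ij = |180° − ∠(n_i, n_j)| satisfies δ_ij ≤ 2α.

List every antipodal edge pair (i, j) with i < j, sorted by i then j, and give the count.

α = atan 0.3 = 16.70°;  2α = 33.40°
n_0 = (+0.9978, +0.0665)
n_1 = (+0.7815, +0.6239)
n_2 = (+0.1335, +0.9910)
n_3 = (-0.7071, +0.7071)
n_4 = (-0.9816, -0.1909)
n_5 = (-0.7071, -0.7071)
n_6 = (+0.1387, -0.9903)
n_7 = (+0.9303, -0.3669)
  (0,1): δ = 145.21°  ·
  (0,2): δ = 101.49°  ·
  (0,3): δ = 48.81°  ·
  (0,4): δ = 7.19°  ✓
  (0,5): δ = 41.19°  ·
  (0,6): δ = 94.16°  ·
  (0,7): δ = 154.66°  ·
  (1,2): δ = 136.27°  ·
  (1,3): δ = 83.60°  ·
  (1,4): δ = 27.60°  ✓
  (1,5): δ = 6.40°  ✓
  (1,6): δ = 59.37°  ·
  (1,7): δ = 119.88°  ·
  (2,3): δ = 127.33°  ·
  (2,4): δ = 71.32°  ·
  (2,5): δ = 37.33°  ·
  (2,6): δ = 15.65°  ✓
  (2,7): δ = 76.15°  ·
  (3,4): δ = 124.00°  ·
  (3,5): δ = 90.00°  ·
  (3,6): δ = 37.03°  ·
  (3,7): δ = 23.48°  ✓
  (4,5): δ = 146.00°  ·
  (4,6): δ = 93.03°  ·
  (4,7): δ = 32.53°  ✓
  (5,6): δ = 127.03°  ·
  (5,7): δ = 66.52°  ·
  (6,7): δ = 119.50°  ·
antipodal pairs: 6

count = 6; pairs: (0,4), (1,4), (1,5), (2,6), (3,7), (4,7)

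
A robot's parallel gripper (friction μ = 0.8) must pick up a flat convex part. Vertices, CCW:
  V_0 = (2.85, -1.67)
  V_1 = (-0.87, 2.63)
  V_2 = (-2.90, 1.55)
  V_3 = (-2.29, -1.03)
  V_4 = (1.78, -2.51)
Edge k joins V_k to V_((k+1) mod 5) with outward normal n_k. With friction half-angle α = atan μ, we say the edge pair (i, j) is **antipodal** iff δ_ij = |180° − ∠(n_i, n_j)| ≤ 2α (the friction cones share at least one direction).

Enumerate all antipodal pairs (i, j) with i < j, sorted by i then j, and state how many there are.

count = 5; pairs: (0,2), (0,3), (1,3), (1,4), (2,4)

α = atan 0.8 = 38.66°;  2α = 77.32°
n_0 = (+0.7563, +0.6543)
n_1 = (-0.4697, +0.8828)
n_2 = (-0.9732, -0.2301)
n_3 = (-0.3417, -0.9398)
n_4 = (+0.6175, -0.7866)
  (0,1): δ = 102.85°  ·
  (0,2): δ = 27.56°  ✓
  (0,3): δ = 29.15°  ✓
  (0,4): δ = 87.27°  ·
  (1,2): δ = 104.71°  ·
  (1,3): δ = 48.00°  ✓
  (1,4): δ = 10.12°  ✓
  (2,3): δ = 123.29°  ·
  (2,4): δ = 65.17°  ✓
  (3,4): δ = 121.88°  ·
antipodal pairs: 5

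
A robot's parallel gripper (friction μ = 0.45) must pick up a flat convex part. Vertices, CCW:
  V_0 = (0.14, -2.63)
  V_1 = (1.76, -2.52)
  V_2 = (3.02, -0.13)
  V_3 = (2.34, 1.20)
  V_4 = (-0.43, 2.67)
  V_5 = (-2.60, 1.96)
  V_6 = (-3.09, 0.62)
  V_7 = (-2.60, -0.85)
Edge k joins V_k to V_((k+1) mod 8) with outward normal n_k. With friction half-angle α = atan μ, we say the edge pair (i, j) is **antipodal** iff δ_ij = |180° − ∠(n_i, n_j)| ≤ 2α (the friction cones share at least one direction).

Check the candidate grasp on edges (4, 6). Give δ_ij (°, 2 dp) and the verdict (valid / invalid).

δ = 89.68°, invalid

α = atan 0.45 = 24.23°;  2α = 48.46°
edge 4: e_4 = (-2.17, -0.71);  n_4 = (-0.3110, +0.9504)
edge 6: e_6 = (+0.49, -1.47);  n_6 = (-0.9487, -0.3162)
∠(n_4, n_6) = 90.32°
δ = |180° − 90.32°| = 89.68°
89.68° > 2α = 48.46°  →  invalid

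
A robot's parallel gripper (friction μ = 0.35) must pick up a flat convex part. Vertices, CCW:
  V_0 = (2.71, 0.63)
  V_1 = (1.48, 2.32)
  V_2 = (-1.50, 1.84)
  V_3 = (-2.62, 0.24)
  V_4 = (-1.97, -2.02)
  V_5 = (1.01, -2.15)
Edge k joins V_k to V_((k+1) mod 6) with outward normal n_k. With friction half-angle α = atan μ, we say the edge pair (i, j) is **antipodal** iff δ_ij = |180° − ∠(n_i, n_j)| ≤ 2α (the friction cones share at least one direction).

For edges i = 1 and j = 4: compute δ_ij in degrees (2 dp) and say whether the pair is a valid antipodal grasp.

δ = 11.65°, valid

α = atan 0.35 = 19.29°;  2α = 38.58°
edge 1: e_1 = (-2.98, -0.48);  n_1 = (-0.1590, +0.9873)
edge 4: e_4 = (+2.98, -0.13);  n_4 = (-0.0436, -0.9990)
∠(n_1, n_4) = 168.35°
δ = |180° − 168.35°| = 11.65°
11.65° ≤ 2α = 38.58°  →  valid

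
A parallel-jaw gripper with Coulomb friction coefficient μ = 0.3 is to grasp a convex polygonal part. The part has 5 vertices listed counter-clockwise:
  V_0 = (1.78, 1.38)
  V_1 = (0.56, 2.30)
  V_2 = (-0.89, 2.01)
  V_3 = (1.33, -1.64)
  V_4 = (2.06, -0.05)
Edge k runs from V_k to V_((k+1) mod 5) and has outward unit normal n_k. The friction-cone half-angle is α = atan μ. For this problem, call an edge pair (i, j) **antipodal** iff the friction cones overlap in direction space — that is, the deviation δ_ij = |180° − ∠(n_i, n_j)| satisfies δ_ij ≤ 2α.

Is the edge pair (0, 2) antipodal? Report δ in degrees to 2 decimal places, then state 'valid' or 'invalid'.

α = atan 0.3 = 16.70°;  2α = 33.40°
edge 0: e_0 = (-1.22, +0.92);  n_0 = (+0.6021, +0.7984)
edge 2: e_2 = (+2.22, -3.65);  n_2 = (-0.8544, -0.5196)
∠(n_0, n_2) = 158.33°
δ = |180° − 158.33°| = 21.67°
21.67° ≤ 2α = 33.40°  →  valid

δ = 21.67°, valid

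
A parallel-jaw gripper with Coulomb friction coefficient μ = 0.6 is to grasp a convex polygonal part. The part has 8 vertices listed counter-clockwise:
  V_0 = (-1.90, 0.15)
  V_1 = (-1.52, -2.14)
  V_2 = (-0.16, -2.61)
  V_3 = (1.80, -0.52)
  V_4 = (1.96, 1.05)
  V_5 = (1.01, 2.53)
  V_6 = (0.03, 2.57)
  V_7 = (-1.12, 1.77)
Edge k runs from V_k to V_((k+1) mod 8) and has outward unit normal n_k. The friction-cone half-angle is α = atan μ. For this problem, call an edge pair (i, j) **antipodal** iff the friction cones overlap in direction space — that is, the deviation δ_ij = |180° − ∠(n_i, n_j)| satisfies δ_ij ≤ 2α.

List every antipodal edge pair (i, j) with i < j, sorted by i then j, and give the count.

α = atan 0.6 = 30.96°;  2α = 61.93°
n_0 = (-0.9865, -0.1637)
n_1 = (-0.3266, -0.9452)
n_2 = (+0.7294, -0.6841)
n_3 = (+0.9948, -0.1014)
n_4 = (+0.8415, +0.5402)
n_5 = (+0.0408, +0.9992)
n_6 = (-0.5711, +0.8209)
n_7 = (-0.9010, +0.4338)
  (0,1): δ = 118.49°  ·
  (0,2): δ = 52.58°  ✓
  (0,3): δ = 15.24°  ✓
  (0,4): δ = 23.27°  ✓
  (0,5): δ = 78.24°  ·
  (0,6): δ = 115.40°  ·
  (0,7): δ = 144.87°  ·
  (1,2): δ = 114.10°  ·
  (1,3): δ = 76.75°  ·
  (1,4): δ = 38.24°  ✓
  (1,5): δ = 16.73°  ✓
  (1,6): δ = 53.89°  ✓
  (1,7): δ = 83.35°  ·
  (2,3): δ = 142.66°  ·
  (2,4): δ = 104.14°  ·
  (2,5): δ = 49.18°  ✓
  (2,6): δ = 12.01°  ✓
  (2,7): δ = 17.45°  ✓
  (3,4): δ = 141.48°  ·
  (3,5): δ = 86.52°  ·
  (3,6): δ = 49.36°  ✓
  (3,7): δ = 19.89°  ✓
  (4,5): δ = 125.03°  ·
  (4,6): δ = 87.87°  ·
  (4,7): δ = 58.41°  ✓
  (5,6): δ = 142.84°  ·
  (5,7): δ = 113.37°  ·
  (6,7): δ = 150.53°  ·
antipodal pairs: 12

count = 12; pairs: (0,2), (0,3), (0,4), (1,4), (1,5), (1,6), (2,5), (2,6), (2,7), (3,6), (3,7), (4,7)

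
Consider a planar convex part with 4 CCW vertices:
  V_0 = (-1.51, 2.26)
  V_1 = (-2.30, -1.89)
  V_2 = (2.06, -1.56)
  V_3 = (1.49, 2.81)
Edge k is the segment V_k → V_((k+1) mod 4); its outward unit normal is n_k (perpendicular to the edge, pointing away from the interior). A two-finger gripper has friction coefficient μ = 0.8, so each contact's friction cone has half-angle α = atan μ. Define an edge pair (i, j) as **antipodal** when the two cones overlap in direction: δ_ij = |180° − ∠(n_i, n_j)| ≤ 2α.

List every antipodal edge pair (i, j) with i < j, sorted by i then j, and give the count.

count = 3; pairs: (0,1), (0,2), (1,3)

α = atan 0.8 = 38.66°;  2α = 77.32°
n_0 = (-0.9824, +0.1870)
n_1 = (+0.0755, -0.9971)
n_2 = (+0.9916, +0.1293)
n_3 = (-0.1803, +0.9836)
  (0,1): δ = 74.89°  ✓
  (0,2): δ = 18.21°  ✓
  (0,3): δ = 111.17°  ·
  (1,2): δ = 86.90°  ·
  (1,3): δ = 6.06°  ✓
  (2,3): δ = 87.04°  ·
antipodal pairs: 3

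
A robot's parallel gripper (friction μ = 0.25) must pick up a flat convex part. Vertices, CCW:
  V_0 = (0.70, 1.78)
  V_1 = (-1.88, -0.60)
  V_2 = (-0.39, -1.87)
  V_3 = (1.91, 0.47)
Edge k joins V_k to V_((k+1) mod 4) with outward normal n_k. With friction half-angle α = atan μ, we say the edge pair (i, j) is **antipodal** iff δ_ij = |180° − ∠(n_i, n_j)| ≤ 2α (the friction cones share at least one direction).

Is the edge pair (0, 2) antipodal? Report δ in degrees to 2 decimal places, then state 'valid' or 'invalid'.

δ = 2.80°, valid

α = atan 0.25 = 14.04°;  2α = 28.07°
edge 0: e_0 = (-2.58, -2.38);  n_0 = (-0.6780, +0.7350)
edge 2: e_2 = (+2.30, +2.34);  n_2 = (+0.7132, -0.7010)
∠(n_0, n_2) = 177.20°
δ = |180° − 177.20°| = 2.80°
2.80° ≤ 2α = 28.07°  →  valid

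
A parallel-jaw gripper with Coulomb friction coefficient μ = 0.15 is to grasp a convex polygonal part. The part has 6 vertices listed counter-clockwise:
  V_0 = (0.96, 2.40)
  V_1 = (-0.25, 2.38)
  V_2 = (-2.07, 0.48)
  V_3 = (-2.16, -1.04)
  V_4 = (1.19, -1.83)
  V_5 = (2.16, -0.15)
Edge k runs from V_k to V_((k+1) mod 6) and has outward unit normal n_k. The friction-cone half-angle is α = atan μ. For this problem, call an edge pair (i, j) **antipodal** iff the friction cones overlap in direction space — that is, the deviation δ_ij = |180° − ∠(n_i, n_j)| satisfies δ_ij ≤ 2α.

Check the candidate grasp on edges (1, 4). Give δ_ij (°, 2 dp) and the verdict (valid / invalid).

α = atan 0.15 = 8.53°;  2α = 17.06°
edge 1: e_1 = (-1.82, -1.90);  n_1 = (-0.7221, +0.6917)
edge 4: e_4 = (+0.97, +1.68);  n_4 = (+0.8660, -0.5000)
∠(n_1, n_4) = 166.23°
δ = |180° − 166.23°| = 13.77°
13.77° ≤ 2α = 17.06°  →  valid

δ = 13.77°, valid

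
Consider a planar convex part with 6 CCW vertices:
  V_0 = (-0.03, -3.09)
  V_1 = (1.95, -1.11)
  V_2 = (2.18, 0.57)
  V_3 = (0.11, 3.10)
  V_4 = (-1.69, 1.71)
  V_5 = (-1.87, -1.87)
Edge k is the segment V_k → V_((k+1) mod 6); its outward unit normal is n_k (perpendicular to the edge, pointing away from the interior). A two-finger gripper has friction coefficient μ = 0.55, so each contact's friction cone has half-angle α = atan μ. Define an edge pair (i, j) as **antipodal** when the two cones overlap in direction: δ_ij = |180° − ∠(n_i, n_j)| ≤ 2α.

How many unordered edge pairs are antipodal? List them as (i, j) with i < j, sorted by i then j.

α = atan 0.55 = 28.81°;  2α = 57.62°
n_0 = (+0.7071, -0.7071)
n_1 = (+0.9908, -0.1356)
n_2 = (+0.7740, +0.6332)
n_3 = (-0.6112, +0.7915)
n_4 = (-0.9987, +0.0502)
n_5 = (-0.5526, -0.8334)
  (0,1): δ = 142.80°  ·
  (0,2): δ = 95.71°  ·
  (0,3): δ = 7.32°  ✓
  (0,4): δ = 42.12°  ✓
  (0,5): δ = 101.45°  ·
  (1,2): δ = 132.91°  ·
  (1,3): δ = 44.53°  ✓
  (1,4): δ = 4.92°  ✓
  (1,5): δ = 64.25°  ·
  (2,3): δ = 91.61°  ·
  (2,4): δ = 42.17°  ✓
  (2,5): δ = 17.16°  ✓
  (3,4): δ = 130.55°  ·
  (3,5): δ = 71.22°  ·
  (4,5): δ = 120.67°  ·
antipodal pairs: 6

count = 6; pairs: (0,3), (0,4), (1,3), (1,4), (2,4), (2,5)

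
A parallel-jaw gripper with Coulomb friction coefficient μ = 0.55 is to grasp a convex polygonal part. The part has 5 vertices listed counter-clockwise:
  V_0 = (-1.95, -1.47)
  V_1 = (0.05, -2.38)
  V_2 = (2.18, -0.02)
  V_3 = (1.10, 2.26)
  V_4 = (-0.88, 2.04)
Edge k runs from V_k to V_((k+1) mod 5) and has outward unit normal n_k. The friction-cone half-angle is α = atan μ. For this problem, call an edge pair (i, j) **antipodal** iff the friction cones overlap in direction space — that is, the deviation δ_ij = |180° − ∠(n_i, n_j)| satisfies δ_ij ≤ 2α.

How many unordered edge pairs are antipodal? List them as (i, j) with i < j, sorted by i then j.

count = 5; pairs: (0,2), (0,3), (1,3), (1,4), (2,4)

α = atan 0.55 = 28.81°;  2α = 57.62°
n_0 = (-0.4141, -0.9102)
n_1 = (+0.7424, -0.6700)
n_2 = (+0.9037, +0.4281)
n_3 = (-0.1104, +0.9939)
n_4 = (-0.9565, +0.2916)
  (0,1): δ = 107.60°  ·
  (0,2): δ = 40.19°  ✓
  (0,3): δ = 30.81°  ✓
  (0,4): δ = 97.51°  ·
  (1,2): δ = 112.59°  ·
  (1,3): δ = 41.59°  ✓
  (1,4): δ = 25.11°  ✓
  (2,3): δ = 109.01°  ·
  (2,4): δ = 42.30°  ✓
  (3,4): δ = 113.29°  ·
antipodal pairs: 5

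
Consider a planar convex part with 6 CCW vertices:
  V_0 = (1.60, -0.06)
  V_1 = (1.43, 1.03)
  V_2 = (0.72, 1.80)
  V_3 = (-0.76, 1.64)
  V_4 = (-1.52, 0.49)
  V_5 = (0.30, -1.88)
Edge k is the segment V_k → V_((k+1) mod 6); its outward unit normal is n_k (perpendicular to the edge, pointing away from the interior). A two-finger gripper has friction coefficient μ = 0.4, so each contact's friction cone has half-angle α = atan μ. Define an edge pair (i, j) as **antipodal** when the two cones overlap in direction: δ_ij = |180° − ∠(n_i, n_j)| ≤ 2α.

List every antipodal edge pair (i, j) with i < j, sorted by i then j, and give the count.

α = atan 0.4 = 21.80°;  2α = 43.60°
n_0 = (+0.9881, +0.1541)
n_1 = (+0.7352, +0.6779)
n_2 = (-0.1075, +0.9942)
n_3 = (-0.8343, +0.5513)
n_4 = (-0.7931, -0.6091)
n_5 = (+0.8137, -0.5812)
  (0,1): δ = 146.19°  ·
  (0,2): δ = 92.69°  ·
  (0,3): δ = 42.32°  ✓
  (0,4): δ = 28.66°  ✓
  (0,5): δ = 135.60°  ·
  (1,2): δ = 126.51°  ·
  (1,3): δ = 76.14°  ·
  (1,4): δ = 5.16°  ✓
  (1,5): δ = 101.78°  ·
  (2,3): δ = 129.63°  ·
  (2,4): δ = 58.65°  ·
  (2,5): δ = 48.29°  ·
  (3,4): δ = 109.02°  ·
  (3,5): δ = 2.08°  ✓
  (4,5): δ = 73.06°  ·
antipodal pairs: 4

count = 4; pairs: (0,3), (0,4), (1,4), (3,5)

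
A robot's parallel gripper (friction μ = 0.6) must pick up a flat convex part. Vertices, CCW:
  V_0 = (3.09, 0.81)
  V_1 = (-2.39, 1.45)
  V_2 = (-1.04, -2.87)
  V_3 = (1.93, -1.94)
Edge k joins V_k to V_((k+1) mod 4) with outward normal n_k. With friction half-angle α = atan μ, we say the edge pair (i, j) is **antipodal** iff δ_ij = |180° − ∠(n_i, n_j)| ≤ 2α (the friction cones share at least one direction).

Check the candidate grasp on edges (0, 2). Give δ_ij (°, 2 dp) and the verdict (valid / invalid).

δ = 24.05°, valid

α = atan 0.6 = 30.96°;  2α = 61.93°
edge 0: e_0 = (-5.48, +0.64);  n_0 = (+0.1160, +0.9932)
edge 2: e_2 = (+2.97, +0.93);  n_2 = (+0.2988, -0.9543)
∠(n_0, n_2) = 155.95°
δ = |180° − 155.95°| = 24.05°
24.05° ≤ 2α = 61.93°  →  valid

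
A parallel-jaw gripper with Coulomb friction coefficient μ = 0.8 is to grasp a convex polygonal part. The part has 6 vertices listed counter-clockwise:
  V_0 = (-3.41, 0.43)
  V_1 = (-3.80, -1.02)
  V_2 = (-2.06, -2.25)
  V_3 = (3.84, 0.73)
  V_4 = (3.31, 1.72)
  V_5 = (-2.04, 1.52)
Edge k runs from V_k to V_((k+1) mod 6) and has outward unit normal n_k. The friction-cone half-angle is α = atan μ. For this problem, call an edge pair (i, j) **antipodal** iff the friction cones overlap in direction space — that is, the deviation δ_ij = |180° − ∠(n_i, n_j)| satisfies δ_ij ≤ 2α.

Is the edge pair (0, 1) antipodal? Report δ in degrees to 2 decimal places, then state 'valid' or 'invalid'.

δ = 110.20°, invalid

α = atan 0.8 = 38.66°;  2α = 77.32°
edge 0: e_0 = (-0.39, -1.45);  n_0 = (-0.9657, +0.2597)
edge 1: e_1 = (+1.74, -1.23);  n_1 = (-0.5772, -0.8166)
∠(n_0, n_1) = 69.80°
δ = |180° − 69.80°| = 110.20°
110.20° > 2α = 77.32°  →  invalid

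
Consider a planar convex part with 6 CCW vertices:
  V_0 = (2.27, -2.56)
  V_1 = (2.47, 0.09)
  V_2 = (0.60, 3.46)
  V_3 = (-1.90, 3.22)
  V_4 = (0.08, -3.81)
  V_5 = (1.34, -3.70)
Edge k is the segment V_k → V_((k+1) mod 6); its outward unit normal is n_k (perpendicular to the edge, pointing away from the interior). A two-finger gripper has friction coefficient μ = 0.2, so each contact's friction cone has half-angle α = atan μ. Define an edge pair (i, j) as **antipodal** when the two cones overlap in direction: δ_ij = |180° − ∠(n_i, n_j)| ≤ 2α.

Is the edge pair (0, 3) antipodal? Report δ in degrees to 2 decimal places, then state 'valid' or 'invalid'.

α = atan 0.2 = 11.31°;  2α = 22.62°
edge 0: e_0 = (+0.20, +2.65);  n_0 = (+0.9972, -0.0753)
edge 3: e_3 = (+1.98, -7.03);  n_3 = (-0.9626, -0.2711)
∠(n_0, n_3) = 159.95°
δ = |180° − 159.95°| = 20.05°
20.05° ≤ 2α = 22.62°  →  valid

δ = 20.05°, valid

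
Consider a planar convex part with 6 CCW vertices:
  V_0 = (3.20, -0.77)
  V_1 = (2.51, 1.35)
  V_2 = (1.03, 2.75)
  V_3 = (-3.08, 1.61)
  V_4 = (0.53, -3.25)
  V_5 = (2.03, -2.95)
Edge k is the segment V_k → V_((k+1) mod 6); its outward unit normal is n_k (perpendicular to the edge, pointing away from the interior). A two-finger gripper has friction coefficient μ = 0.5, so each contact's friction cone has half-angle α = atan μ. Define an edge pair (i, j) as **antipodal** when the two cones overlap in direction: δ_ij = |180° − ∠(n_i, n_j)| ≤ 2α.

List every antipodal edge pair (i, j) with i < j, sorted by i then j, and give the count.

count = 4; pairs: (0,3), (1,3), (2,4), (2,5)

α = atan 0.5 = 26.57°;  2α = 53.13°
n_0 = (+0.9509, +0.3095)
n_1 = (+0.6872, +0.7265)
n_2 = (-0.2673, +0.9636)
n_3 = (-0.8028, -0.5963)
n_4 = (+0.1961, -0.9806)
n_5 = (+0.8811, -0.4729)
  (0,1): δ = 151.44°  ·
  (0,2): δ = 92.53°  ·
  (0,3): δ = 18.58°  ✓
  (0,4): δ = 83.28°  ·
  (0,5): δ = 133.75°  ·
  (1,2): δ = 121.09°  ·
  (1,3): δ = 9.99°  ✓
  (1,4): δ = 54.72°  ·
  (1,5): δ = 105.19°  ·
  (2,3): δ = 68.90°  ·
  (2,4): δ = 4.19°  ✓
  (2,5): δ = 46.28°  ✓
  (3,4): δ = 115.29°  ·
  (3,5): δ = 64.83°  ·
  (4,5): δ = 129.53°  ·
antipodal pairs: 4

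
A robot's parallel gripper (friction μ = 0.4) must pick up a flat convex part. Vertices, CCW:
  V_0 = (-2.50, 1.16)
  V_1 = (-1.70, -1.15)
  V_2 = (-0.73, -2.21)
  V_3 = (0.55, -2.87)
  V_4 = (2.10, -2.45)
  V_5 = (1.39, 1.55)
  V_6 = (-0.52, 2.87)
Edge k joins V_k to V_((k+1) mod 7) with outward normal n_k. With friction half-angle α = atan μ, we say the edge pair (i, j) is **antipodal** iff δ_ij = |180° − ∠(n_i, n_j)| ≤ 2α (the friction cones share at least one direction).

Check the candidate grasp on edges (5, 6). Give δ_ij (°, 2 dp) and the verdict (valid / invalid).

α = atan 0.4 = 21.80°;  2α = 43.60°
edge 5: e_5 = (-1.91, +1.32);  n_5 = (+0.5685, +0.8227)
edge 6: e_6 = (-1.98, -1.71);  n_6 = (-0.6536, +0.7568)
∠(n_5, n_6) = 75.46°
δ = |180° − 75.46°| = 104.54°
104.54° > 2α = 43.60°  →  invalid

δ = 104.54°, invalid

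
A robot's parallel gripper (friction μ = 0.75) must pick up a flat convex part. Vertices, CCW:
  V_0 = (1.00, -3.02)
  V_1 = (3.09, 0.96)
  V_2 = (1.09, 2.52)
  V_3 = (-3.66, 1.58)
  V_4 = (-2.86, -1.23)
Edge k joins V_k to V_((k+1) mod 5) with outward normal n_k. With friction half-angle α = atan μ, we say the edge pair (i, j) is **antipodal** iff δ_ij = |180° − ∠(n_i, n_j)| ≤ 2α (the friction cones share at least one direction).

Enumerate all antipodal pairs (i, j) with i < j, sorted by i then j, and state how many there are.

count = 5; pairs: (0,2), (0,3), (1,3), (1,4), (2,4)

α = atan 0.75 = 36.87°;  2α = 73.74°
n_0 = (+0.8854, -0.4649)
n_1 = (+0.6150, +0.7885)
n_2 = (-0.1941, +0.9810)
n_3 = (-0.9618, -0.2738)
n_4 = (-0.4207, -0.9072)
  (0,1): δ = 100.25°  ·
  (0,2): δ = 51.10°  ✓
  (0,3): δ = 43.60°  ✓
  (0,4): δ = 92.83°  ·
  (1,2): δ = 130.85°  ·
  (1,3): δ = 36.15°  ✓
  (1,4): δ = 13.08°  ✓
  (2,3): δ = 85.30°  ·
  (2,4): δ = 36.07°  ✓
  (3,4): δ = 130.77°  ·
antipodal pairs: 5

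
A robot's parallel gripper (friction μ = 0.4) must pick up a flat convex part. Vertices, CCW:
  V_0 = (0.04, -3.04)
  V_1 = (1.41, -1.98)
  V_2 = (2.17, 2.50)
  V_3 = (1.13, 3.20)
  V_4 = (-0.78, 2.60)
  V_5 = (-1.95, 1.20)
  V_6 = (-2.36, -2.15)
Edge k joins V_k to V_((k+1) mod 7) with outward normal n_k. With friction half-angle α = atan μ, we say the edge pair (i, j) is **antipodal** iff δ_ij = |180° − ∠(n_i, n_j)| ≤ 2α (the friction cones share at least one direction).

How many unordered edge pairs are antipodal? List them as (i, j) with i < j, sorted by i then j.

count = 6; pairs: (0,3), (0,4), (1,4), (1,5), (2,6), (3,6)

α = atan 0.4 = 21.80°;  2α = 43.60°
n_0 = (+0.6119, -0.7909)
n_1 = (+0.9859, -0.1673)
n_2 = (+0.5584, +0.8296)
n_3 = (-0.2997, +0.9540)
n_4 = (-0.7673, +0.6413)
n_5 = (-0.9926, +0.1215)
n_6 = (-0.3477, -0.9376)
  (0,1): δ = 137.36°  ·
  (0,2): δ = 71.67°  ·
  (0,3): δ = 20.29°  ✓
  (0,4): δ = 12.38°  ✓
  (0,5): δ = 45.29°  ·
  (0,6): δ = 121.92°  ·
  (1,2): δ = 114.32°  ·
  (1,3): δ = 62.93°  ·
  (1,4): δ = 30.26°  ✓
  (1,5): δ = 2.65°  ✓
  (1,6): δ = 79.28°  ·
  (2,3): δ = 128.62°  ·
  (2,4): δ = 95.94°  ·
  (2,5): δ = 63.03°  ·
  (2,6): δ = 13.60°  ✓
  (3,4): δ = 147.33°  ·
  (3,5): δ = 114.42°  ·
  (3,6): δ = 37.79°  ✓
  (4,5): δ = 147.09°  ·
  (4,6): δ = 70.46°  ·
  (5,6): δ = 103.37°  ·
antipodal pairs: 6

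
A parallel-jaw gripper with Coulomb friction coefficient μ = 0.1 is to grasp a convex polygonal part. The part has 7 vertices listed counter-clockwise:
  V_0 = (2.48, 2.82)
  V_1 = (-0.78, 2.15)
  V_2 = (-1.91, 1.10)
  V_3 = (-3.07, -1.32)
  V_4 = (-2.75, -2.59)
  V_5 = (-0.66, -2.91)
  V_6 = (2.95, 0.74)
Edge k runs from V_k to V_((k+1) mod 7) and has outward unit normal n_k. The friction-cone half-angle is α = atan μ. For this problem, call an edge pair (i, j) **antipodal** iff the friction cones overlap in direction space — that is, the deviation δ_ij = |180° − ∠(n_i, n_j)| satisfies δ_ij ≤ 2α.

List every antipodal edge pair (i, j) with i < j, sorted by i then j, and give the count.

count = 2; pairs: (1,5), (3,6)

α = atan 0.1 = 5.71°;  2α = 11.42°
n_0 = (-0.2013, +0.9795)
n_1 = (-0.6807, +0.7326)
n_2 = (-0.9018, +0.4322)
n_3 = (-0.9697, -0.2443)
n_4 = (-0.1513, -0.9885)
n_5 = (+0.7110, -0.7032)
n_6 = (+0.9754, +0.2204)
  (0,1): δ = 148.72°  ·
  (0,2): δ = 127.22°  ·
  (0,3): δ = 87.47°  ·
  (0,4): δ = 20.32°  ·
  (0,5): δ = 33.70°  ·
  (0,6): δ = 91.12°  ·
  (1,2): δ = 158.51°  ·
  (1,3): δ = 118.76°  ·
  (1,4): δ = 51.60°  ·
  (1,5): δ = 2.42°  ✓
  (1,6): δ = 59.83°  ·
  (2,3): δ = 140.25°  ·
  (2,4): δ = 73.09°  ·
  (2,5): δ = 19.07°  ·
  (2,6): δ = 38.34°  ·
  (3,4): δ = 112.85°  ·
  (3,5): δ = 58.83°  ·
  (3,6): δ = 1.41°  ✓
  (4,5): δ = 125.98°  ·
  (4,6): δ = 68.56°  ·
  (5,6): δ = 122.58°  ·
antipodal pairs: 2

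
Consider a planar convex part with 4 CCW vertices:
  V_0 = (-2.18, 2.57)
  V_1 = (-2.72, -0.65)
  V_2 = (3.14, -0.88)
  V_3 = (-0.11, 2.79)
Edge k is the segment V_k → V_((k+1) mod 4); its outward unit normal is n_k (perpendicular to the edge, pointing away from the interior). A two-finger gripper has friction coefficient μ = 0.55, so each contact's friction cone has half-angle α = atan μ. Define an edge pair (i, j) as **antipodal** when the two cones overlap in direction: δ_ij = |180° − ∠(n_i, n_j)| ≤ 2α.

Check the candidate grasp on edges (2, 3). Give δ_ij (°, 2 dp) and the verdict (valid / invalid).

δ = 125.46°, invalid

α = atan 0.55 = 28.81°;  2α = 57.62°
edge 2: e_2 = (-3.25, +3.67);  n_2 = (+0.7486, +0.6630)
edge 3: e_3 = (-2.07, -0.22);  n_3 = (-0.1057, +0.9944)
∠(n_2, n_3) = 54.54°
δ = |180° − 54.54°| = 125.46°
125.46° > 2α = 57.62°  →  invalid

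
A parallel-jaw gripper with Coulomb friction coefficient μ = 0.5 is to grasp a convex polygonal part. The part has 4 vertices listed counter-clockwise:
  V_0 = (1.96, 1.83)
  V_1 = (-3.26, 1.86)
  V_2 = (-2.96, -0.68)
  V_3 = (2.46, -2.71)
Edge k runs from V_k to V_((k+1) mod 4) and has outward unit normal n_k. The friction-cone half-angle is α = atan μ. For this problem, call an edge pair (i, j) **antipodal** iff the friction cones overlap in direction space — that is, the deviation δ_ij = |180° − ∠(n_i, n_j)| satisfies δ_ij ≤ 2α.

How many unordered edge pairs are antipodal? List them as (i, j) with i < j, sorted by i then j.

count = 2; pairs: (0,2), (1,3)

α = atan 0.5 = 26.57°;  2α = 53.13°
n_0 = (+0.0057, +1.0000)
n_1 = (-0.9931, -0.1173)
n_2 = (-0.3507, -0.9365)
n_3 = (+0.9940, +0.1095)
  (0,1): δ = 82.93°  ·
  (0,2): δ = 20.20°  ✓
  (0,3): δ = 96.61°  ·
  (1,2): δ = 117.27°  ·
  (1,3): δ = 0.45°  ✓
  (2,3): δ = 63.18°  ·
antipodal pairs: 2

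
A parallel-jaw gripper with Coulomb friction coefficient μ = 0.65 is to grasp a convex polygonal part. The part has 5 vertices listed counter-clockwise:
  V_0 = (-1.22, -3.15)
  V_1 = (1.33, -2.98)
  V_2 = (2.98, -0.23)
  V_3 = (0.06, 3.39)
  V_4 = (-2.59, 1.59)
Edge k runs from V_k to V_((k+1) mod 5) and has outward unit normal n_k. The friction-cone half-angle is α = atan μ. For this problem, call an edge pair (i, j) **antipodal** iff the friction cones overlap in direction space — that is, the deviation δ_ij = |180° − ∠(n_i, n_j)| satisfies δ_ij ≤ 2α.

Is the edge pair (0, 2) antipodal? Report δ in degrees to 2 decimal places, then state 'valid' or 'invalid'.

α = atan 0.65 = 33.02°;  2α = 66.05°
edge 0: e_0 = (+2.55, +0.17);  n_0 = (+0.0665, -0.9978)
edge 2: e_2 = (-2.92, +3.62);  n_2 = (+0.7783, +0.6278)
∠(n_0, n_2) = 125.08°
δ = |180° − 125.08°| = 54.92°
54.92° ≤ 2α = 66.05°  →  valid

δ = 54.92°, valid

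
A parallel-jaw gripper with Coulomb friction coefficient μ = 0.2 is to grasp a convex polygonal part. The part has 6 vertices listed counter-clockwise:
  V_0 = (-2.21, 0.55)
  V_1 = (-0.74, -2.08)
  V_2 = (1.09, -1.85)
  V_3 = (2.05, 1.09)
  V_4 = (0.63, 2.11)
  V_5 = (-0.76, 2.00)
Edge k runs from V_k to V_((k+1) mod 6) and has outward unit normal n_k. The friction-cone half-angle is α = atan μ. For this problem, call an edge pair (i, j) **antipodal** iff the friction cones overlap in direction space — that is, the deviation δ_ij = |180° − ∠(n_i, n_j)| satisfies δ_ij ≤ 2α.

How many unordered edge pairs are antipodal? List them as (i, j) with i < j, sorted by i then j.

α = atan 0.2 = 11.31°;  2α = 22.62°
n_0 = (-0.8729, -0.4879)
n_1 = (+0.1247, -0.9922)
n_2 = (+0.9506, -0.3104)
n_3 = (+0.5834, +0.8122)
n_4 = (-0.0789, +0.9969)
n_5 = (-0.7071, +0.7071)
  (0,1): δ = 112.04°  ·
  (0,2): δ = 47.29°  ·
  (0,3): δ = 25.11°  ·
  (0,4): δ = 65.32°  ·
  (0,5): δ = 105.80°  ·
  (1,2): δ = 115.25°  ·
  (1,3): δ = 42.85°  ·
  (1,4): δ = 2.64°  ✓
  (1,5): δ = 37.84°  ·
  (2,3): δ = 107.61°  ·
  (2,4): δ = 67.39°  ·
  (2,5): δ = 26.92°  ·
  (3,4): δ = 139.79°  ·
  (3,5): δ = 99.31°  ·
  (4,5): δ = 139.52°  ·
antipodal pairs: 1

count = 1; pairs: (1,4)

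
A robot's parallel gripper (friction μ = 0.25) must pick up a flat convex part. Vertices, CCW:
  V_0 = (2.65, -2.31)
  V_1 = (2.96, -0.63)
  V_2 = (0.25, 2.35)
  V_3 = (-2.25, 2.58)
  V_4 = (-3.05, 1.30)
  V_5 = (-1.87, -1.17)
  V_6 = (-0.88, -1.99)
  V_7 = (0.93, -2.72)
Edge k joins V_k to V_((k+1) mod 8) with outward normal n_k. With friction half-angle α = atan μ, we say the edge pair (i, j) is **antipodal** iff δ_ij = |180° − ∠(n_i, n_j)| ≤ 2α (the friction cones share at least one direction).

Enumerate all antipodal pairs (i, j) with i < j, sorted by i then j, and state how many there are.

α = atan 0.25 = 14.04°;  2α = 28.07°
n_0 = (+0.9834, -0.1815)
n_1 = (+0.7398, +0.6728)
n_2 = (+0.0916, +0.9958)
n_3 = (-0.8480, +0.5300)
n_4 = (-0.9023, -0.4311)
n_5 = (-0.6379, -0.7701)
n_6 = (-0.3740, -0.9274)
n_7 = (+0.2319, -0.9727)
  (0,1): δ = 127.26°  ·
  (0,2): δ = 84.80°  ·
  (0,3): δ = 21.55°  ✓
  (0,4): δ = 35.99°  ·
  (0,5): δ = 60.82°  ·
  (0,6): δ = 78.49°  ·
  (0,7): δ = 113.86°  ·
  (1,2): δ = 137.54°  ·
  (1,3): δ = 74.29°  ·
  (1,4): δ = 16.75°  ✓
  (1,5): δ = 8.08°  ✓
  (1,6): δ = 25.75°  ✓
  (1,7): δ = 61.12°  ·
  (2,3): δ = 116.75°  ·
  (2,4): δ = 59.21°  ·
  (2,5): δ = 34.38°  ·
  (2,6): δ = 16.71°  ✓
  (2,7): δ = 18.66°  ✓
  (3,4): δ = 122.46°  ·
  (3,5): δ = 97.63°  ·
  (3,6): δ = 79.96°  ·
  (3,7): δ = 44.59°  ·
  (4,5): δ = 155.17°  ·
  (4,6): δ = 137.50°  ·
  (4,7): δ = 102.13°  ·
  (5,6): δ = 162.33°  ·
  (5,7): δ = 126.96°  ·
  (6,7): δ = 144.63°  ·
antipodal pairs: 6

count = 6; pairs: (0,3), (1,4), (1,5), (1,6), (2,6), (2,7)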